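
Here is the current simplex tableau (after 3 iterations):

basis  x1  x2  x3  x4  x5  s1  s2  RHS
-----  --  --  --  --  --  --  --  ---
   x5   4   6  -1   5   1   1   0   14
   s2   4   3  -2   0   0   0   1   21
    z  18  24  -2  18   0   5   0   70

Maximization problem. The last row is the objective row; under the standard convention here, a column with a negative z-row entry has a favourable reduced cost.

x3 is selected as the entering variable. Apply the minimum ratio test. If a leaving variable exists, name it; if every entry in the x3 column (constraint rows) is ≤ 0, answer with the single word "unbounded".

unbounded

x3-column entries: row 1: -1, row 2: -2. All ≤ 0, so x3 can increase without bound; the LP is unbounded in this direction.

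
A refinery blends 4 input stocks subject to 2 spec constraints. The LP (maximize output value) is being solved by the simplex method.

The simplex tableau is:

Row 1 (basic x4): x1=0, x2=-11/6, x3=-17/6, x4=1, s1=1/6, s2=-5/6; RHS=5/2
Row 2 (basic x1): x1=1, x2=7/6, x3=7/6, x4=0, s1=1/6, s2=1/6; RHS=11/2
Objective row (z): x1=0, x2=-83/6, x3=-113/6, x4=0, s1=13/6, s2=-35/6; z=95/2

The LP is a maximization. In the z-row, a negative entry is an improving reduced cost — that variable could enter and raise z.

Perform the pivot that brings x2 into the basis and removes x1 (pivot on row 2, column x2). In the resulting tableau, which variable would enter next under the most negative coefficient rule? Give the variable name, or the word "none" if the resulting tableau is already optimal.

Pivot element 7/6. New z-row = old z-row − (-83/6)·(row 2/(7/6)).
Updated z-row coefficients: x1: 83/7, x2: 0, x3: -5, x4: 0, s1: 29/7, s2: -27/7.
The most negative is -5 in column x3, so x3 would enter next.

x3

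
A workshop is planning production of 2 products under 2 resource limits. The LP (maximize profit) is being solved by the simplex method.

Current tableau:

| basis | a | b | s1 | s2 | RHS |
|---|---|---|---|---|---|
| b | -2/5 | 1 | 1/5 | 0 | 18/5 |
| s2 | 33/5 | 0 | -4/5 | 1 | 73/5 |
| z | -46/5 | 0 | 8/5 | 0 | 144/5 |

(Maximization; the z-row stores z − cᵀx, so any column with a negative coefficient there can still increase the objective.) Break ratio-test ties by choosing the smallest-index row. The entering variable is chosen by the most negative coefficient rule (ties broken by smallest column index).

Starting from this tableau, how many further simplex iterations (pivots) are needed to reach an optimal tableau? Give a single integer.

1

pivot: a in, s2 out → z = 1622/33
No improving column remains; optimal.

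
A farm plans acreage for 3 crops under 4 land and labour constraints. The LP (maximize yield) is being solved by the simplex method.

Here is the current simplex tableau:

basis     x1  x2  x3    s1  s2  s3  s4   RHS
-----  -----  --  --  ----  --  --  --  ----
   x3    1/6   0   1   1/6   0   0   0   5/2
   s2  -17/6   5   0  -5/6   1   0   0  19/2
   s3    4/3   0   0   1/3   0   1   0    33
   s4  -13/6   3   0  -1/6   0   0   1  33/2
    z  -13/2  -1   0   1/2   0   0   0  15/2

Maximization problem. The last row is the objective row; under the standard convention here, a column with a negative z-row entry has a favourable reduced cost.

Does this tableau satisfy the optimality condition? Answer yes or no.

Column x1 has objective-row coefficient -13/2, which is negative; an improving pivot exists, so not yet optimal.

no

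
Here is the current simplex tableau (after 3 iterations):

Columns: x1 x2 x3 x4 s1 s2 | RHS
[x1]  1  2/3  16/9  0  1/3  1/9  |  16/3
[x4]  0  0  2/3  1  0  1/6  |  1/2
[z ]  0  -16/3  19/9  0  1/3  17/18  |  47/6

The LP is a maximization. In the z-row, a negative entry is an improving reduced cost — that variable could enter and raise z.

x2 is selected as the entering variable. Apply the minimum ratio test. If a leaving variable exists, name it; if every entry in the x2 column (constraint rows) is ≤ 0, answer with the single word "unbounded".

x1

Ratios: row 1 (x1): (16/3)/(2/3) = 8; row 2 (x4): entry 0 ≤ 0, skip.
Minimum ratio is in the x1 row, so x1 leaves.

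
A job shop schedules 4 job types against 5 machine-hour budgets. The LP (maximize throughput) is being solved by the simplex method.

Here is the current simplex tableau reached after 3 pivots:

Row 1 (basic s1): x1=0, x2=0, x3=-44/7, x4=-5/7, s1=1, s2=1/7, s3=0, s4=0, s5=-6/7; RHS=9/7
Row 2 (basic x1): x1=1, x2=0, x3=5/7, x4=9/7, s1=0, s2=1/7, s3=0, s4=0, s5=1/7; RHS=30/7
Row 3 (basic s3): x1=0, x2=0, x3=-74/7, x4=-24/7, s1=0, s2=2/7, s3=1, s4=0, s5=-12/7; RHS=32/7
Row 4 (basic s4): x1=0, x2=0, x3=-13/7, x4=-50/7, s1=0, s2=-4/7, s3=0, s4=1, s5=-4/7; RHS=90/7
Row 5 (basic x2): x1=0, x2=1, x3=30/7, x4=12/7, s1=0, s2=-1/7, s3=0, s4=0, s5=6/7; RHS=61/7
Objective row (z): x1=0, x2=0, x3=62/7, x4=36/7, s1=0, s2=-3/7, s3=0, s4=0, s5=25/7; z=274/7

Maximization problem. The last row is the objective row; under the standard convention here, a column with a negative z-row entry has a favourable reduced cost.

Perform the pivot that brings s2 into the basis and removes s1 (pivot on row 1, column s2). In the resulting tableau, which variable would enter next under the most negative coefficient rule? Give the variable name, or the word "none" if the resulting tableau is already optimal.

x3

Pivot element 1/7. New z-row = old z-row − (-3/7)·(row 1/(1/7)).
Updated z-row coefficients: x1: 0, x2: 0, x3: -10, x4: 3, s1: 3, s2: 0, s3: 0, s4: 0, s5: 1.
The most negative is -10 in column x3, so x3 would enter next.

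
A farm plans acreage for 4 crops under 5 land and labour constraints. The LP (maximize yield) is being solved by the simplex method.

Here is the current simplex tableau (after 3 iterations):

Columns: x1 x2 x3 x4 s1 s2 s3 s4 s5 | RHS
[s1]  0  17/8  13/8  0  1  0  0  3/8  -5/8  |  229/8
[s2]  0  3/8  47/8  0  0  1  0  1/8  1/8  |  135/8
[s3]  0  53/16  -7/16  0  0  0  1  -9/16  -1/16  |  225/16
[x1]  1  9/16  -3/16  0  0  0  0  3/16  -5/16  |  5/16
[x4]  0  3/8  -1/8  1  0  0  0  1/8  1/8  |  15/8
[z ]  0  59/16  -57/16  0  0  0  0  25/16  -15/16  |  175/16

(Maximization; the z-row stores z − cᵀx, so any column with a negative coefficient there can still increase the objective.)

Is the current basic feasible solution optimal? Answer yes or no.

Column x3 has objective-row coefficient -57/16, which is negative; an improving pivot exists, so not yet optimal.

no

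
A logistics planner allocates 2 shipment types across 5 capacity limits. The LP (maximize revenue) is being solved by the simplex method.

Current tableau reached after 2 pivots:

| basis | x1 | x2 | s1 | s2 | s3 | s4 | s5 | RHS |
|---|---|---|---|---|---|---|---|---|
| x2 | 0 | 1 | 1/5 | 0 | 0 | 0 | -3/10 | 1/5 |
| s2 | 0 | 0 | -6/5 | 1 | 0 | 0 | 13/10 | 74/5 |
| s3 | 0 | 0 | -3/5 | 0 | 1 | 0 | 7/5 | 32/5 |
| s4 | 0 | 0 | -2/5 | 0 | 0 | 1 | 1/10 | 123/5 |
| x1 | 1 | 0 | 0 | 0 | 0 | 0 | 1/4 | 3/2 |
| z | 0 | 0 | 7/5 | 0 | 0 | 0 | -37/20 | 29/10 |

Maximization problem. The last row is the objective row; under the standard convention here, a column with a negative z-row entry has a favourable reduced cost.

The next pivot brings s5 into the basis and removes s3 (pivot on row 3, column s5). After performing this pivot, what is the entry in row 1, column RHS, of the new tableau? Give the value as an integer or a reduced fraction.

11/7

Pivot element is row 3, column s5: 7/5.
Normalize row 3: new (row 3, RHS) = (32/5)/(7/5) = 32/7.
row 1 ← row 1 − (-3/10)·(new row 3): 1/5 − (-3/10)·(32/7) = 11/7.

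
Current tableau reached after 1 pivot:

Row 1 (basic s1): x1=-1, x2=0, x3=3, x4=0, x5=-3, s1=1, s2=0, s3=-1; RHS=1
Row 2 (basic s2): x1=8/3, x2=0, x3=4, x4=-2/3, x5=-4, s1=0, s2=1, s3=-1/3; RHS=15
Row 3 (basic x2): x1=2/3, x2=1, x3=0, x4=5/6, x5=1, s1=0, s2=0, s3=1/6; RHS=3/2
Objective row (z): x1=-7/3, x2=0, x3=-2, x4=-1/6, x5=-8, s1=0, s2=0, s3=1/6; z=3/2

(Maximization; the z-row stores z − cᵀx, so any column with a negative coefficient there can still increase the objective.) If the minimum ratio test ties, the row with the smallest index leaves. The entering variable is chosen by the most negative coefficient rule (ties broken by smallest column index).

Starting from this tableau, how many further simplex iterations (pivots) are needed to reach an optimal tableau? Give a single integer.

pivot: x5 in, x2 out → z = 27/2
pivot: x3 in, s1 out → z = 103/6
No improving column remains; optimal.

2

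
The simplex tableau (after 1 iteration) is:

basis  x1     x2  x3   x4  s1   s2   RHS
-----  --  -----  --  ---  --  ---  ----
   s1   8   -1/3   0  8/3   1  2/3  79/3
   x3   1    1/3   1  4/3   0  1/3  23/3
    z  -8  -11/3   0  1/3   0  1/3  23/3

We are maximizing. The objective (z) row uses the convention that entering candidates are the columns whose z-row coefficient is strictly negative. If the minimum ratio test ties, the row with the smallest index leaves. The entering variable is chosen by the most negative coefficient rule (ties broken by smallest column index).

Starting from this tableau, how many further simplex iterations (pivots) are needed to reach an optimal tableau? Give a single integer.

3

pivot: x1 in, s1 out → z = 34
pivot: x2 in, x3 out → z = 242/3
pivot: s1 in, x1 out → z = 92
No improving column remains; optimal.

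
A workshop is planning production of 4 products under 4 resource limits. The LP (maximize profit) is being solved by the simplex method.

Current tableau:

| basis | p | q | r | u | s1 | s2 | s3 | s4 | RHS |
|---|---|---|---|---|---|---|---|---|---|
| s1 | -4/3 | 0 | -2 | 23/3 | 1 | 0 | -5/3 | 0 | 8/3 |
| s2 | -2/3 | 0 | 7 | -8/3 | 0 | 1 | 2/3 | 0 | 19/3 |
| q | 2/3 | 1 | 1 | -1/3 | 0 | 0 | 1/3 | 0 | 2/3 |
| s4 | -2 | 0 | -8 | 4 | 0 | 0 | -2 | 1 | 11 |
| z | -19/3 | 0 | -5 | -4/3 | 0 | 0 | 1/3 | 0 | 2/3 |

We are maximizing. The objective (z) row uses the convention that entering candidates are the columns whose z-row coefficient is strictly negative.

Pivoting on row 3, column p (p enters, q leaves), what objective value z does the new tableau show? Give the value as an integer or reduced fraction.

Minimum ratio for p: (2/3)/(2/3) = 1.
z changes by −(z-row coeff of p)·ratio = −(-19/3)·1 = 19/3.
New z = 2/3 + (19/3) = 7.

7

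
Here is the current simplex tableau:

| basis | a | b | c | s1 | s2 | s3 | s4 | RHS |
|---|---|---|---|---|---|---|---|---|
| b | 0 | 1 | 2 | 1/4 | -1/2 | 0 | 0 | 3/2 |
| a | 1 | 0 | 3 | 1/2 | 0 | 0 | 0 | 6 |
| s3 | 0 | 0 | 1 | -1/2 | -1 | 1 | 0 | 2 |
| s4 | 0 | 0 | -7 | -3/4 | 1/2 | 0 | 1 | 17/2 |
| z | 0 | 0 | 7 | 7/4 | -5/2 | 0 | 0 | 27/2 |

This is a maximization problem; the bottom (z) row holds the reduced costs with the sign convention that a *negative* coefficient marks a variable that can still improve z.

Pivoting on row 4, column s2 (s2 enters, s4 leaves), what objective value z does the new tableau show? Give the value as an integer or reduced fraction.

Minimum ratio for s2: (17/2)/(1/2) = 17.
z changes by −(z-row coeff of s2)·ratio = −(-5/2)·17 = 85/2.
New z = 27/2 + (85/2) = 56.

56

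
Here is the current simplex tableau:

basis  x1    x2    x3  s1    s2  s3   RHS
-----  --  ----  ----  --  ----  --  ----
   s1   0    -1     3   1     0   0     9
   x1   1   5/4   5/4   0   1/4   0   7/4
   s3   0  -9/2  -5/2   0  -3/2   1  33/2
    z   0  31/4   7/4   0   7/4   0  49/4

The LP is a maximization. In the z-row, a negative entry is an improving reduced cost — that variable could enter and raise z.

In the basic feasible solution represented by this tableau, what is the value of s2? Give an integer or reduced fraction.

s2 is nonbasic (not in the basis column), so its value in the current BFS is 0.

0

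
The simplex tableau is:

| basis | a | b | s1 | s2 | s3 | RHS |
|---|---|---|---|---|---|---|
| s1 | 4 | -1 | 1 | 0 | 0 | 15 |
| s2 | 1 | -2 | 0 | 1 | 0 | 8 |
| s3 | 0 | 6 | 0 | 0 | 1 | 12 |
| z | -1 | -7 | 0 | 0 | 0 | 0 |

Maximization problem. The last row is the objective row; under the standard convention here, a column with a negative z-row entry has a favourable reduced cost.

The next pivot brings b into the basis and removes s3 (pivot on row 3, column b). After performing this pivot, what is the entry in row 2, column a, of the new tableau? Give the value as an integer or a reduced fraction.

1

Pivot element is row 3, column b: 6.
Normalize row 3: new (row 3, a) = 0/6 = 0.
row 2 ← row 2 − (-2)·(new row 3): 1 − (-2)·0 = 1.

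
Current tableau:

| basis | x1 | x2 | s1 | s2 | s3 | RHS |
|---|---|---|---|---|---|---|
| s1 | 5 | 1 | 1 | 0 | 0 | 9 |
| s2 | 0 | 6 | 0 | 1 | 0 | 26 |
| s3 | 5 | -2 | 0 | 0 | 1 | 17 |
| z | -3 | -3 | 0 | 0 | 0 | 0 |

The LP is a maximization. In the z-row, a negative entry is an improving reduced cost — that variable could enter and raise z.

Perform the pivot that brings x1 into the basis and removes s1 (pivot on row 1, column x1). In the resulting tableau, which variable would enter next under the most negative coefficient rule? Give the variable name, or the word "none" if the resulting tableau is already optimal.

x2

Pivot element 5. New z-row = old z-row − (-3)·(row 1/5).
Updated z-row coefficients: x1: 0, x2: -12/5, s1: 3/5, s2: 0, s3: 0.
The most negative is -12/5 in column x2, so x2 would enter next.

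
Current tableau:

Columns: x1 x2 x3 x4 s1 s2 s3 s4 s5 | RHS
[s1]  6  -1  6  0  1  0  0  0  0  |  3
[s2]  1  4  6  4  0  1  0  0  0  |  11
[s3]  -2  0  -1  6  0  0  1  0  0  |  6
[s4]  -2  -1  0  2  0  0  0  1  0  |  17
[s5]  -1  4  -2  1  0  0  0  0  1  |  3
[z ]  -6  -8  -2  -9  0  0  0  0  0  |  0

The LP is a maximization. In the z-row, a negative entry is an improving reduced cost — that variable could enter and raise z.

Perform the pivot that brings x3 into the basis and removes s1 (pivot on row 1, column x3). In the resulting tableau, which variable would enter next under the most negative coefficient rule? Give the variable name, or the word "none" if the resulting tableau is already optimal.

x4

Pivot element 6. New z-row = old z-row − (-2)·(row 1/6).
Updated z-row coefficients: x1: -4, x2: -25/3, x3: 0, x4: -9, s1: 1/3, s2: 0, s3: 0, s4: 0, s5: 0.
The most negative is -9 in column x4, so x4 would enter next.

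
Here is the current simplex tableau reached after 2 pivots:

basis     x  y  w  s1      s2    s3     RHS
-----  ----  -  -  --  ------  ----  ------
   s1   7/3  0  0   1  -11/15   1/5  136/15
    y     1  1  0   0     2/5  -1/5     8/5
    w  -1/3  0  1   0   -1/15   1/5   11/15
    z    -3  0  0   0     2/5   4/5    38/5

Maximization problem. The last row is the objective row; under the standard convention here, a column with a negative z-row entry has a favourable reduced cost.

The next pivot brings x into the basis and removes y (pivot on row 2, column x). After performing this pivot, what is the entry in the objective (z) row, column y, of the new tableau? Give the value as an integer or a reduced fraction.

Pivot element is row 2, column x: 1.
Normalize row 2: new (row 2, y) = 1/1 = 1.
z-row ← z-row − (-3)·(new row 2): 0 − (-3)·1 = 3.

3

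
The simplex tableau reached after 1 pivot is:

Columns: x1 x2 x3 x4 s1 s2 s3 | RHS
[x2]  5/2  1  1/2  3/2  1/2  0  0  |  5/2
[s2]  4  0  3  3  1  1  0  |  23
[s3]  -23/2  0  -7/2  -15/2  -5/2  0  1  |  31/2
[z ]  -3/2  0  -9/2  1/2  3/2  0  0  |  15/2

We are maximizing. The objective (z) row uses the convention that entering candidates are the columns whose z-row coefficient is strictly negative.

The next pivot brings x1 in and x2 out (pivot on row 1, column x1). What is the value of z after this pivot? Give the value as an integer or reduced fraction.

Minimum ratio for x1: (5/2)/(5/2) = 1.
z changes by −(z-row coeff of x1)·ratio = −(-3/2)·1 = 3/2.
New z = 15/2 + (3/2) = 9.

9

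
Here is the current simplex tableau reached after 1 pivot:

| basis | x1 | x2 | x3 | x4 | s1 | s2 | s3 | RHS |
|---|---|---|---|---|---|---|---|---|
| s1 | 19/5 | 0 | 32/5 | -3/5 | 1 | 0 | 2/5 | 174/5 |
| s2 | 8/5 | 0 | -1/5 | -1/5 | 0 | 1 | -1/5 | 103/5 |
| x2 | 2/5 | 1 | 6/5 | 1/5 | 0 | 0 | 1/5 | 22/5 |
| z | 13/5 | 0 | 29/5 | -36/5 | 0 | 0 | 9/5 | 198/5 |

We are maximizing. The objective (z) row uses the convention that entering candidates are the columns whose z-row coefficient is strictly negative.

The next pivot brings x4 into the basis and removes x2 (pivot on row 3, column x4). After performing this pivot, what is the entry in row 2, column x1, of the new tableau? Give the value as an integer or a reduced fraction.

Pivot element is row 3, column x4: 1/5.
Normalize row 3: new (row 3, x1) = (2/5)/(1/5) = 2.
row 2 ← row 2 − (-1/5)·(new row 3): 8/5 − (-1/5)·2 = 2.

2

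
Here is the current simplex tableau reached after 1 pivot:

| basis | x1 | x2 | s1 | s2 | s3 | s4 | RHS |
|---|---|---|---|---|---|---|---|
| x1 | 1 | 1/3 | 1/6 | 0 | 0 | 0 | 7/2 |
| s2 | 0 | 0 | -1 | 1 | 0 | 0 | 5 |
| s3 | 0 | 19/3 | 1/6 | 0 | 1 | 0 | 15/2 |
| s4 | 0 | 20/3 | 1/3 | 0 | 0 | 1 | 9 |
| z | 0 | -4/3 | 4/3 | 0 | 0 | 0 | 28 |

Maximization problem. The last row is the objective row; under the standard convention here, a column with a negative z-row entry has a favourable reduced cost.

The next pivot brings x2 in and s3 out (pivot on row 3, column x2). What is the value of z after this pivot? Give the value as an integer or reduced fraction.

562/19

Minimum ratio for x2: (15/2)/(19/3) = 45/38.
z changes by −(z-row coeff of x2)·ratio = −(-4/3)·(45/38) = 30/19.
New z = 28 + (30/19) = 562/19.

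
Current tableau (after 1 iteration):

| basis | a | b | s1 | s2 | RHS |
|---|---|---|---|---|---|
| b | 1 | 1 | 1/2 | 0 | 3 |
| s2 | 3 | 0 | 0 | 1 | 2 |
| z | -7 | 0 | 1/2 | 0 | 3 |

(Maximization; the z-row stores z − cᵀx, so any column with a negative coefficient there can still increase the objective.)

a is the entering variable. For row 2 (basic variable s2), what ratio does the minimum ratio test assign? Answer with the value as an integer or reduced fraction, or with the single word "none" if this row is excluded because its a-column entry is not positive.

2/3

Ratio = RHS / (a entry) = 2 / 3 = 2/3.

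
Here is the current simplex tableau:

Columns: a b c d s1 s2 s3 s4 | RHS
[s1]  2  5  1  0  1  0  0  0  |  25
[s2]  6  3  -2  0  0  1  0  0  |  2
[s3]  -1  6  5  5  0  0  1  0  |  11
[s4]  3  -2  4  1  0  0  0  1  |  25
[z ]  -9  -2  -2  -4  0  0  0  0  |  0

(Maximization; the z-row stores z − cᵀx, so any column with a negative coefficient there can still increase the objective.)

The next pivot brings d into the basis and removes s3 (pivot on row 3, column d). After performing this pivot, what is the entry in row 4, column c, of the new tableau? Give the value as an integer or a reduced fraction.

Pivot element is row 3, column d: 5.
Normalize row 3: new (row 3, c) = 5/5 = 1.
row 4 ← row 4 − 1·(new row 3): 4 − 1·1 = 3.

3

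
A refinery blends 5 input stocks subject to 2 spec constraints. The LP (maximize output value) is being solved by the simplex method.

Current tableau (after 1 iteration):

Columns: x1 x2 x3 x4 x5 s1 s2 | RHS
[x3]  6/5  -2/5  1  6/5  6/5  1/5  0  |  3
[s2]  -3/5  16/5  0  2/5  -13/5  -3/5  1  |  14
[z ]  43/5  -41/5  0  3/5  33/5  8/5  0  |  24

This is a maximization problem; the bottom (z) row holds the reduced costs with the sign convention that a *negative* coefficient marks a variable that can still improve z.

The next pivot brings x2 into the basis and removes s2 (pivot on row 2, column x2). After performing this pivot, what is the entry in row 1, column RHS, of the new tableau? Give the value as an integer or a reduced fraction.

Pivot element is row 2, column x2: 16/5.
Normalize row 2: new (row 2, RHS) = 14/(16/5) = 35/8.
row 1 ← row 1 − (-2/5)·(new row 2): 3 − (-2/5)·(35/8) = 19/4.

19/4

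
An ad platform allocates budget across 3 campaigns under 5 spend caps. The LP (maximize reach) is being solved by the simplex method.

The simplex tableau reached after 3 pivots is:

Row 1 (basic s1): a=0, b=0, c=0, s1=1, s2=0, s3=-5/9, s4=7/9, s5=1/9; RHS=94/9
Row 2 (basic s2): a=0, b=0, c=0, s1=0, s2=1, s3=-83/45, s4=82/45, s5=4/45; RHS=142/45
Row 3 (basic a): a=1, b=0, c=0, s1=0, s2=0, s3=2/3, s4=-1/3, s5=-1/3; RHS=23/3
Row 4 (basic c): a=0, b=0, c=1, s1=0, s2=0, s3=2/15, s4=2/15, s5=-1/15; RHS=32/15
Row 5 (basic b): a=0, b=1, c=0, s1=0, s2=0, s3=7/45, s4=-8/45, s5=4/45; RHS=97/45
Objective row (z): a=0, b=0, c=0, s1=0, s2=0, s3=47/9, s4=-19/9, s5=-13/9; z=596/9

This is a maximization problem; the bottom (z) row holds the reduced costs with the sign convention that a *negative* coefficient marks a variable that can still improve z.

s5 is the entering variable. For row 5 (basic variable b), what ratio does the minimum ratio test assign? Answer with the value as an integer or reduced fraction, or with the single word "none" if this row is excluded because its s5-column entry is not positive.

97/4

Ratio = RHS / (s5 entry) = (97/45) / (4/45) = 97/4.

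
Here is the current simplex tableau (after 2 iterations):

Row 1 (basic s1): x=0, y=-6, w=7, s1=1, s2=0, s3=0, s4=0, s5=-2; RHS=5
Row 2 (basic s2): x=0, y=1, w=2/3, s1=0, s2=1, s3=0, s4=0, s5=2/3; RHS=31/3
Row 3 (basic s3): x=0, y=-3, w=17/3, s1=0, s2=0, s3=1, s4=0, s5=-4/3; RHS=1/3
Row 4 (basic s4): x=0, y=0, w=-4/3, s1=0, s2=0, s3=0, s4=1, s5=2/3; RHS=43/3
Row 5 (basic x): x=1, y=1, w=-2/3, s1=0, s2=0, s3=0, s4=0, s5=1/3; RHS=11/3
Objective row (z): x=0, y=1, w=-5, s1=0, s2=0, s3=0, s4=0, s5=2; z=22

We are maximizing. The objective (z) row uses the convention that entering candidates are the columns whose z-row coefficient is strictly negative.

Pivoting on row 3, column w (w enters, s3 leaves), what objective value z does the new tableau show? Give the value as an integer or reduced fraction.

Minimum ratio for w: (1/3)/(17/3) = 1/17.
z changes by −(z-row coeff of w)·ratio = −(-5)·(1/17) = 5/17.
New z = 22 + (5/17) = 379/17.

379/17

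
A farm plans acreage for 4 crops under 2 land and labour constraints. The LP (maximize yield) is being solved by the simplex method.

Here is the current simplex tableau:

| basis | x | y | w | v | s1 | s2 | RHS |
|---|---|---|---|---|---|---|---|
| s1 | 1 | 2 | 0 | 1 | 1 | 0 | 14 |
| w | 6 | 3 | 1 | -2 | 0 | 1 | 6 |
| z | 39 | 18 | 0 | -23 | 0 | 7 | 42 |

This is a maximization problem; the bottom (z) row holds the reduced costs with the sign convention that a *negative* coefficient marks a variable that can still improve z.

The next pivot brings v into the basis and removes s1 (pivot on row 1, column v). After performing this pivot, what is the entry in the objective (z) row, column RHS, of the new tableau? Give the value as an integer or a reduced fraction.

Pivot element is row 1, column v: 1.
Normalize row 1: new (row 1, RHS) = 14/1 = 14.
z-row ← z-row − (-23)·(new row 1): 42 − (-23)·14 = 364.

364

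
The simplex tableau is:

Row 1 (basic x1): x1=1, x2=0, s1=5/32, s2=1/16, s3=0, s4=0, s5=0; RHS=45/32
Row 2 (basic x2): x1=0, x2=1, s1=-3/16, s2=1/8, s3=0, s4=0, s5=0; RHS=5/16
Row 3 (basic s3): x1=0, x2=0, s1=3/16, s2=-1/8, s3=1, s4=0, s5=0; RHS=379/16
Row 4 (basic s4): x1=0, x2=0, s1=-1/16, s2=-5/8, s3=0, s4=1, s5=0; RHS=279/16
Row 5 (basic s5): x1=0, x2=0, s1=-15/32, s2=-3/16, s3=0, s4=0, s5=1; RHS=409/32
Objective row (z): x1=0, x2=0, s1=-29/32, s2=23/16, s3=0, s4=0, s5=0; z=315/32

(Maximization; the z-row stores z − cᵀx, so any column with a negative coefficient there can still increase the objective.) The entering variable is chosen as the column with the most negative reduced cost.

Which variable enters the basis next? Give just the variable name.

s1

Objective-row coefficients: x1: 0, x2: 0, s1: -29/32, s2: 23/16, s3: 0, s4: 0, s5: 0.
The most negative is -29/32 in column s1, so s1 enters.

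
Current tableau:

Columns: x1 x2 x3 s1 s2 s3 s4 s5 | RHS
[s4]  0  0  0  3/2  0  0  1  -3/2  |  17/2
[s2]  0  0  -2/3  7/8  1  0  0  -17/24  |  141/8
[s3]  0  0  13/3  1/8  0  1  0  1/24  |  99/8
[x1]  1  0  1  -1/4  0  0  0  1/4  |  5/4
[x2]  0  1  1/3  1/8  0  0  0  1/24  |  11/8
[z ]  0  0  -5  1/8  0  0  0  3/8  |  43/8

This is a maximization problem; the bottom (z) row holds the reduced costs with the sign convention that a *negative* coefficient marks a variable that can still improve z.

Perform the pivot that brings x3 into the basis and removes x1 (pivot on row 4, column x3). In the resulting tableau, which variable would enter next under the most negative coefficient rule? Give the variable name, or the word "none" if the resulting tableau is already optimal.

s1

Pivot element 1. New z-row = old z-row − (-5)·(row 4/1).
Updated z-row coefficients: x1: 5, x2: 0, x3: 0, s1: -9/8, s2: 0, s3: 0, s4: 0, s5: 13/8.
The most negative is -9/8 in column s1, so s1 would enter next.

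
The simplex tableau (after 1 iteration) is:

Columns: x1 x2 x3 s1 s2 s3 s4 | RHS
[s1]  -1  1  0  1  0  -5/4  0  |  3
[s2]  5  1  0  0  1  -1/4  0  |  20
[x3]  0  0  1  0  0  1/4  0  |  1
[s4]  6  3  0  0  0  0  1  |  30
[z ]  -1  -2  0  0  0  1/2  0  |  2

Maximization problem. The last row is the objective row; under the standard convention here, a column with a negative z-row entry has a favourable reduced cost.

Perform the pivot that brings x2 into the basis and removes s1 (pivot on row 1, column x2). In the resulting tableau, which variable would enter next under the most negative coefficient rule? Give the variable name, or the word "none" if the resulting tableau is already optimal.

x1

Pivot element 1. New z-row = old z-row − (-2)·(row 1/1).
Updated z-row coefficients: x1: -3, x2: 0, x3: 0, s1: 2, s2: 0, s3: -2, s4: 0.
The most negative is -3 in column x1, so x1 would enter next.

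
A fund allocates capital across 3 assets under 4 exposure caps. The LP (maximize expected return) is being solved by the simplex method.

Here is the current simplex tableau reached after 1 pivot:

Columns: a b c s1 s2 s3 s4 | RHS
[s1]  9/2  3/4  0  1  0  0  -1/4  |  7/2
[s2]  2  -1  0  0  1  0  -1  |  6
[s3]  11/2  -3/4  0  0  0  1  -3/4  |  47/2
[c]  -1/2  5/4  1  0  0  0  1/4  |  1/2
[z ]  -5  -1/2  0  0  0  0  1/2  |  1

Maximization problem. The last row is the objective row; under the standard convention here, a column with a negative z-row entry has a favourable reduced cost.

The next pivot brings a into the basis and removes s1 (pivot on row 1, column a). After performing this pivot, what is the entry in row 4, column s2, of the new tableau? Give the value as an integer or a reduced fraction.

Pivot element is row 1, column a: 9/2.
Normalize row 1: new (row 1, s2) = 0/(9/2) = 0.
row 4 ← row 4 − (-1/2)·(new row 1): 0 − (-1/2)·0 = 0.

0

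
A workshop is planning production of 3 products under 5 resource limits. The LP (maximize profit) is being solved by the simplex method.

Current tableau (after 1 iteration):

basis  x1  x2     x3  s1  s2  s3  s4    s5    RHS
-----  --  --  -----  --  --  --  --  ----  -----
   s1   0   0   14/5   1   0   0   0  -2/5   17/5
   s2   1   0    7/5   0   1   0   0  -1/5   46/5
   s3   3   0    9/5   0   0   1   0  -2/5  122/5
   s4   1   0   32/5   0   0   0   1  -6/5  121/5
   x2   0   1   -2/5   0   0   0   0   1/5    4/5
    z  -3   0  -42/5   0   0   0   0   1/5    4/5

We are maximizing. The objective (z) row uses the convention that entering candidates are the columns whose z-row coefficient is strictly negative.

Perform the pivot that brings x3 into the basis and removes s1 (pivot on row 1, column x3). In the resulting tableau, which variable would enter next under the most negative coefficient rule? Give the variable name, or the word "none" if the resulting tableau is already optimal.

x1

Pivot element 14/5. New z-row = old z-row − (-42/5)·(row 1/(14/5)).
Updated z-row coefficients: x1: -3, x2: 0, x3: 0, s1: 3, s2: 0, s3: 0, s4: 0, s5: -1.
The most negative is -3 in column x1, so x1 would enter next.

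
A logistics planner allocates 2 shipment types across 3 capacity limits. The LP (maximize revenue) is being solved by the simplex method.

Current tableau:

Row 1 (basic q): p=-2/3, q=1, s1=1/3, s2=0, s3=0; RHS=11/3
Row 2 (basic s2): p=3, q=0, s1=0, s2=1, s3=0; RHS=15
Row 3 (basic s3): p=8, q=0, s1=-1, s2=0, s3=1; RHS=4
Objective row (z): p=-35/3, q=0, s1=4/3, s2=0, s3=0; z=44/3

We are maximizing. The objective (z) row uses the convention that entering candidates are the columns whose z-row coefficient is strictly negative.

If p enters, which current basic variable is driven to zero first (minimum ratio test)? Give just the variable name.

Ratios: row 1 (q): entry -2/3 ≤ 0, skip; row 2 (s2): 15/3 = 5; row 3 (s3): 4/8 = 1/2.
Minimum ratio 1/2 is in the s3 row, so s3 leaves.

s3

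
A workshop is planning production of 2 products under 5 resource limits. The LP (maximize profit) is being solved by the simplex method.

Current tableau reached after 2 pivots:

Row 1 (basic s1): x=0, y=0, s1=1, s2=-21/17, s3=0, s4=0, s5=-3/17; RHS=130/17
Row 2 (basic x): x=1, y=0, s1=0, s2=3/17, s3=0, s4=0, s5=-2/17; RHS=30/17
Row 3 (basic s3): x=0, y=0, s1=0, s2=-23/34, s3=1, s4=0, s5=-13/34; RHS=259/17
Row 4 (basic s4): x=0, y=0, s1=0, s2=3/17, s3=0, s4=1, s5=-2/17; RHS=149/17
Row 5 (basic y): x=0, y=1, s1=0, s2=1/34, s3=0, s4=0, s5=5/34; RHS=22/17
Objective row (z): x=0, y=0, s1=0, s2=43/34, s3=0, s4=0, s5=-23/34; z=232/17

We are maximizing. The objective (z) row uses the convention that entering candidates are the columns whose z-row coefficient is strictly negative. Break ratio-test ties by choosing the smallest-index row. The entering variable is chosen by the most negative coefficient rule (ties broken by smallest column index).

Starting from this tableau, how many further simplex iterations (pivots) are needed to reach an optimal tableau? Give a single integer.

1

pivot: s5 in, y out → z = 98/5
No improving column remains; optimal.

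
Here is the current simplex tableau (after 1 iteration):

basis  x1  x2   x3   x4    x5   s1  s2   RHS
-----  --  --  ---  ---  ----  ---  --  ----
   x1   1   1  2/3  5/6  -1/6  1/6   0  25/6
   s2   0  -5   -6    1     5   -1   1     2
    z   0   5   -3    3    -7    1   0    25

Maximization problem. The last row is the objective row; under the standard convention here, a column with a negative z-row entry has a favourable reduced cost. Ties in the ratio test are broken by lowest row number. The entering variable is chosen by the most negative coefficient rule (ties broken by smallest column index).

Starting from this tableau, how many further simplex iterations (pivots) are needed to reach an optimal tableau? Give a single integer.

pivot: x5 in, s2 out → z = 139/5
pivot: x3 in, x1 out → z = 1837/14
No improving column remains; optimal.

2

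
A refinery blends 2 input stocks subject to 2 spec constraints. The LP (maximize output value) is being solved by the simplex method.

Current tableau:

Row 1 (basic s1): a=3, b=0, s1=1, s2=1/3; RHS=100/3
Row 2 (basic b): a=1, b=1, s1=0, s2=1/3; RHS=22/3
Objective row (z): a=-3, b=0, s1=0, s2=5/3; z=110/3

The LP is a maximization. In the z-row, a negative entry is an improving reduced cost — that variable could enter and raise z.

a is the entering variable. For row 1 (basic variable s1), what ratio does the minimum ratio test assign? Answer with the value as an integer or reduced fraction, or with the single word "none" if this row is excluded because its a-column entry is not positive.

100/9

Ratio = RHS / (a entry) = (100/3) / 3 = 100/9.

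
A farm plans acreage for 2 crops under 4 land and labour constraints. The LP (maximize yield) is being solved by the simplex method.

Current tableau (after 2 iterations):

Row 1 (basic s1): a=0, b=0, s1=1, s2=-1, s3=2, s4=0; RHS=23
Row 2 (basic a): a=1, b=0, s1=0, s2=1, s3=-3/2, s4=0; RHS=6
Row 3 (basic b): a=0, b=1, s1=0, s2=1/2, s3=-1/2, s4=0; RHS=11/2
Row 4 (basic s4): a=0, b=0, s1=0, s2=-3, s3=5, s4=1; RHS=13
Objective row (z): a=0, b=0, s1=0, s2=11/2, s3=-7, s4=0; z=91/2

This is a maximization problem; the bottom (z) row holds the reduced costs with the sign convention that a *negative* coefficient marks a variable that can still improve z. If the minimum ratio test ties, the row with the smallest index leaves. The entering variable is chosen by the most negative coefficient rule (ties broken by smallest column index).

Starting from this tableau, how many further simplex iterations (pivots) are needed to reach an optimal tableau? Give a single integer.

1

pivot: s3 in, s4 out → z = 637/10
No improving column remains; optimal.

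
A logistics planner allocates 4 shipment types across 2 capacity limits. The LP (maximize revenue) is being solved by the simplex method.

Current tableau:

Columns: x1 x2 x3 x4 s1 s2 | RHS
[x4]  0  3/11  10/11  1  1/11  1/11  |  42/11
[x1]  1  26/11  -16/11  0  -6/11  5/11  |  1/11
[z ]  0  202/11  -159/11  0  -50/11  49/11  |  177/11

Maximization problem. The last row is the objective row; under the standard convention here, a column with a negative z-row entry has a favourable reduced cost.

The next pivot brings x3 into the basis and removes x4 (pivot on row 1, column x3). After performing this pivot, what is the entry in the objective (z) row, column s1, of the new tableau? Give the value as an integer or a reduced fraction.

-31/10

Pivot element is row 1, column x3: 10/11.
Normalize row 1: new (row 1, s1) = (1/11)/(10/11) = 1/10.
z-row ← z-row − (-159/11)·(new row 1): -50/11 − (-159/11)·(1/10) = -31/10.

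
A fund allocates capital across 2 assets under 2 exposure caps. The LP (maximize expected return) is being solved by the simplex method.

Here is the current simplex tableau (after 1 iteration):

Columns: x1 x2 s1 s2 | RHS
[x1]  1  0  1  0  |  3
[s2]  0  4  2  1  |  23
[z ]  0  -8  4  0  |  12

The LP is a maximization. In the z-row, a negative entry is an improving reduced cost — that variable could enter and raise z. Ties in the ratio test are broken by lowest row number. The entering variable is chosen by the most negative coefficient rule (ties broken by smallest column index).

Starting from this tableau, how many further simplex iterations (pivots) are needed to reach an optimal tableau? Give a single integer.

1

pivot: x2 in, s2 out → z = 58
No improving column remains; optimal.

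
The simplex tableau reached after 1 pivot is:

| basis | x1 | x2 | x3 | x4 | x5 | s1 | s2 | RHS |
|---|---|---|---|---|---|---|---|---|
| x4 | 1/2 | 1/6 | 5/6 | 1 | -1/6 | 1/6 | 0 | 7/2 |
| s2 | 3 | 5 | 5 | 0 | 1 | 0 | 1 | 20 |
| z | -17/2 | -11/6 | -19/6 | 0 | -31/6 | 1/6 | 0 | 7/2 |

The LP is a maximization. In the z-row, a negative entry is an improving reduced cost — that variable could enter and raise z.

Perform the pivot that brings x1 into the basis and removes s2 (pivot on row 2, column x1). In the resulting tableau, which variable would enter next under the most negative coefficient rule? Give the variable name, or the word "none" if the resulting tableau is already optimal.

x5

Pivot element 3. New z-row = old z-row − (-17/2)·(row 2/3).
Updated z-row coefficients: x1: 0, x2: 37/3, x3: 11, x4: 0, x5: -7/3, s1: 1/6, s2: 17/6.
The most negative is -7/3 in column x5, so x5 would enter next.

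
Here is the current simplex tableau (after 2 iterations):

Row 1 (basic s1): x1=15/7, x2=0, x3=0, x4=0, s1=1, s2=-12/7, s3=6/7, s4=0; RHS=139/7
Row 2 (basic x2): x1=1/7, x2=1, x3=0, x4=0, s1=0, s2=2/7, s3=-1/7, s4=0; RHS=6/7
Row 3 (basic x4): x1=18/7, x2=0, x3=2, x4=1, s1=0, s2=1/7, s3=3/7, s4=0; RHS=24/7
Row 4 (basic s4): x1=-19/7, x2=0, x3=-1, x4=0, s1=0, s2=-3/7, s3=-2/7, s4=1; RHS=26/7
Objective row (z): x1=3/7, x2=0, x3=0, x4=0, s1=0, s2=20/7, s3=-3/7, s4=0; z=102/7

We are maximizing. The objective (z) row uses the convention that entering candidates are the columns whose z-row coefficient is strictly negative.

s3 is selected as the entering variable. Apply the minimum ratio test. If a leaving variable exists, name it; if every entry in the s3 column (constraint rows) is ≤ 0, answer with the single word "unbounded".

Ratios: row 1 (s1): (139/7)/(6/7) = 139/6; row 2 (x2): entry -1/7 ≤ 0, skip; row 3 (x4): (24/7)/(3/7) = 8; row 4 (s4): entry -2/7 ≤ 0, skip.
Minimum ratio is in the x4 row, so x4 leaves.

x4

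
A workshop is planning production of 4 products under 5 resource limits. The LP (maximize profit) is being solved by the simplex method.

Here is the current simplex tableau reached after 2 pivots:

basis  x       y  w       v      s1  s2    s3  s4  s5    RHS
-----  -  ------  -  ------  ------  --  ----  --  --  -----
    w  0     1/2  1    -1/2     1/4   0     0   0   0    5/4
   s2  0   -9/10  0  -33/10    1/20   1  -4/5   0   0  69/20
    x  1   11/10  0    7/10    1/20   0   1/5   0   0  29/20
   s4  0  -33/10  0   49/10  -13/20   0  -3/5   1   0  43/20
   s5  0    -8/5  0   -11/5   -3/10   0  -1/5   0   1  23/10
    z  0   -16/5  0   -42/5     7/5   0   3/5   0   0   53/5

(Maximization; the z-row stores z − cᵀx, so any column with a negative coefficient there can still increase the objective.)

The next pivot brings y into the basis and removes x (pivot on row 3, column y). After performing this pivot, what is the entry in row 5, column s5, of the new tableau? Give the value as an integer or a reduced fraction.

1

Pivot element is row 3, column y: 11/10.
Normalize row 3: new (row 3, s5) = 0/(11/10) = 0.
row 5 ← row 5 − (-8/5)·(new row 3): 1 − (-8/5)·0 = 1.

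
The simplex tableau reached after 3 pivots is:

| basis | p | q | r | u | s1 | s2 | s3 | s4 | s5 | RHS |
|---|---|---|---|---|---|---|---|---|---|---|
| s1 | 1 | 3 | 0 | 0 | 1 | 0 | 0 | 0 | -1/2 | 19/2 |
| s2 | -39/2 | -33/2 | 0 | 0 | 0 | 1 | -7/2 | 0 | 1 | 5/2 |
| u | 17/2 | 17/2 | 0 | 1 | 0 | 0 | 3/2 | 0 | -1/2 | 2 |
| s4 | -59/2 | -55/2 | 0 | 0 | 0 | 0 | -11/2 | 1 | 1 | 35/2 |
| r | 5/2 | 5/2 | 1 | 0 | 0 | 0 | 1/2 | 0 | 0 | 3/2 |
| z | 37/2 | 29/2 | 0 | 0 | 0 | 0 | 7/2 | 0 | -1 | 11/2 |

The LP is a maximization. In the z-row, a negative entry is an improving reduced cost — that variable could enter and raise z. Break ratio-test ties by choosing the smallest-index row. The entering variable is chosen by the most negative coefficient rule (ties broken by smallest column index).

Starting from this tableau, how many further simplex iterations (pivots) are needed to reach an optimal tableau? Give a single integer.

2

pivot: s5 in, s2 out → z = 8
pivot: q in, r out → z = 46/5
No improving column remains; optimal.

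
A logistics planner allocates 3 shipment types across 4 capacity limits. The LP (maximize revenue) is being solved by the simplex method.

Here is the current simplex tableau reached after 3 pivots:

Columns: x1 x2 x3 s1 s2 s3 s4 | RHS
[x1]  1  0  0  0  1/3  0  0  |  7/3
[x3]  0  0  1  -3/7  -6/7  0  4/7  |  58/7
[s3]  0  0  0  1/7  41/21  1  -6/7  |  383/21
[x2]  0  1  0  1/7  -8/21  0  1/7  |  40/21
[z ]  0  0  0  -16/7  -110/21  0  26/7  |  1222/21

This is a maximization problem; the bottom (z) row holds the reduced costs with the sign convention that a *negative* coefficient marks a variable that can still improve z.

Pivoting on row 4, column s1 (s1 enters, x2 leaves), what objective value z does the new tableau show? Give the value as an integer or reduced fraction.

266/3

Minimum ratio for s1: (40/21)/(1/7) = 40/3.
z changes by −(z-row coeff of s1)·ratio = −(-16/7)·(40/3) = 640/21.
New z = 1222/21 + (640/21) = 266/3.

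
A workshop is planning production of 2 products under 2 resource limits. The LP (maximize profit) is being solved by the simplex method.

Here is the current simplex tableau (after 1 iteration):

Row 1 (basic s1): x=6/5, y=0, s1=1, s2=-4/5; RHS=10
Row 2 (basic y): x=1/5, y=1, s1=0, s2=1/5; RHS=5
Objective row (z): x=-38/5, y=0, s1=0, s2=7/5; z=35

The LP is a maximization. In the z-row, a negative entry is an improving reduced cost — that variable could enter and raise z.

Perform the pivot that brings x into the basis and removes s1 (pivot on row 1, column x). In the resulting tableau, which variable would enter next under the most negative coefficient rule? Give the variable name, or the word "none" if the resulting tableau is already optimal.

s2

Pivot element 6/5. New z-row = old z-row − (-38/5)·(row 1/(6/5)).
Updated z-row coefficients: x: 0, y: 0, s1: 19/3, s2: -11/3.
The most negative is -11/3 in column s2, so s2 would enter next.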